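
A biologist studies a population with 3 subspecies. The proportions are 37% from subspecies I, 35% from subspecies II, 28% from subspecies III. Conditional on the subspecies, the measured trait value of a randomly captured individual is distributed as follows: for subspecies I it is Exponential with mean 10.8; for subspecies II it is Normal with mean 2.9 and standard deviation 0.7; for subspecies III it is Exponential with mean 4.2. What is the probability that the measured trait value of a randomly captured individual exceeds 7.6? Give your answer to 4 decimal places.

Conditional on each subspecies, P(X > 7.6): I: 0.49475; II: 9.44955e-12; III: 0.163732.
By total probability, P(X > 7.6) = 0.37·0.49475 + 0.35·9.44955e-12 + 0.28·0.163732 = 0.228902.

0.2289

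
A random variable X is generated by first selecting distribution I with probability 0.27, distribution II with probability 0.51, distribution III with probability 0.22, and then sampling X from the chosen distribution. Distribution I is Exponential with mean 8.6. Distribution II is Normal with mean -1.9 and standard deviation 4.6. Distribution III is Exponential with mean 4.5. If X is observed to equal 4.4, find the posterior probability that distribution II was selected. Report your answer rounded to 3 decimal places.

Likelihoods f(4.4 | ·): I: 0.0697115; II: 0.0339506; III: 0.083588.
Posterior ∝ prior × likelihood. Numerator for II: 0.51·0.0339506 = 0.0173148.
Normalizing constant: 0.27·0.0697115 + 0.51·0.0339506 + 0.22·0.083588 = 0.0545263.
P(II | observation) = 0.0173148 / 0.0545263 = 0.31755.

0.318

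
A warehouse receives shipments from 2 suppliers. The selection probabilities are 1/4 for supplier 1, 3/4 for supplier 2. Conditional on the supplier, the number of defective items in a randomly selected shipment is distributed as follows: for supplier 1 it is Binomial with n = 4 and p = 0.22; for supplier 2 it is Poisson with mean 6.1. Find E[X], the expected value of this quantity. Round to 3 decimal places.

4.795

Component means — 1: 0.88; 2: 6.1.
E[X] = 0.25·0.88 + 0.75·6.1 = 4.795.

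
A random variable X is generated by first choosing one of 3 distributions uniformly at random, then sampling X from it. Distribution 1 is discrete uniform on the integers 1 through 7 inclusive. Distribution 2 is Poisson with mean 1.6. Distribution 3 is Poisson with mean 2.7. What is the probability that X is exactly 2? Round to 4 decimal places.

Conditional on each component, P(X = 2): 1: 0.142857; 2: 0.258428; 3: 0.244964.
By total probability, P(X = 2) = 0.333333·0.142857 + 0.333333·0.258428 + 0.333333·0.244964 = 0.215416.

0.2154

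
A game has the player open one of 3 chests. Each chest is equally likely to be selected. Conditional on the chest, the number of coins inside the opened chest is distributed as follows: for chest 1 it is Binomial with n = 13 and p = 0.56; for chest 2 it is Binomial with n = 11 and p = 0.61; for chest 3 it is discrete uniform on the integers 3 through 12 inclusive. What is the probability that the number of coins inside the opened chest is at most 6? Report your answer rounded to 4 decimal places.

Conditional on each chest, P(X ≤ 6): 1: 0.329003; 2: 0.439655; 3: 0.4.
By total probability, P(X ≤ 6) = 0.333333·0.329003 + 0.333333·0.439655 + 0.333333·0.4 = 0.389552.

0.3896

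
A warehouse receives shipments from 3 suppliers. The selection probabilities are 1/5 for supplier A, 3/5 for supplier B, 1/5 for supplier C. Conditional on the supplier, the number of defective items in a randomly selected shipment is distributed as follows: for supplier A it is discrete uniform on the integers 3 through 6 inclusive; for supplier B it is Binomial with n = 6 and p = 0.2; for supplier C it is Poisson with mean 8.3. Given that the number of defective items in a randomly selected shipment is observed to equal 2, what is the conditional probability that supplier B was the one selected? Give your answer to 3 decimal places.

Likelihoods P(X=2 | ·): A: 0; B: 0.24576; C: 0.00856016.
Posterior ∝ prior × likelihood. Numerator for B: 0.6·0.24576 = 0.147456.
Normalizing constant: 0.2·0 + 0.6·0.24576 + 0.2·0.00856016 = 0.149168.
P(B | observation) = 0.147456 / 0.149168 = 0.988523.

0.989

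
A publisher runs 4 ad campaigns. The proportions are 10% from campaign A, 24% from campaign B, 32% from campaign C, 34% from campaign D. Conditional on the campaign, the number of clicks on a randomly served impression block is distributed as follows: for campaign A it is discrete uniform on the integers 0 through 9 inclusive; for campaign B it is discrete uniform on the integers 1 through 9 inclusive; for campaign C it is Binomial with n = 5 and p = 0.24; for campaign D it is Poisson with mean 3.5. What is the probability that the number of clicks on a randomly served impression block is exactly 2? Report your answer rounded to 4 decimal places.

0.1805

Conditional on each campaign, P(X = 2): A: 0.1; B: 0.111111; C: 0.25285; D: 0.184959.
By total probability, P(X = 2) = 0.1·0.1 + 0.24·0.111111 + 0.32·0.25285 + 0.34·0.184959 = 0.180465.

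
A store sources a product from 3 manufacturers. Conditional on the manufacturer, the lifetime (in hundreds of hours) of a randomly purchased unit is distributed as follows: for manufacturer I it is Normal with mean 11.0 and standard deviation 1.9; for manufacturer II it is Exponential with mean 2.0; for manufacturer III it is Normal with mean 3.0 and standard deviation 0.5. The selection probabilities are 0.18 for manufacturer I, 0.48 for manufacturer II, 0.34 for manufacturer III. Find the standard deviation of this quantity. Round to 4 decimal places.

3.7058

Per component, I: μ=11, E[X²]=124.61; II: μ=2, E[X²]=8; III: μ=3, E[X²]=9.25.
E[X] = 0.18·11 + 0.48·2 + 0.34·3 = 3.96.
E[X²] = 0.18·124.61 + 0.48·8 + 0.34·9.25 = 29.4148.
Var(X) = E[X²] − (E[X])² = 29.4148 − 15.6816 = 13.7332.
SD(X) = √13.7332 = 3.70583.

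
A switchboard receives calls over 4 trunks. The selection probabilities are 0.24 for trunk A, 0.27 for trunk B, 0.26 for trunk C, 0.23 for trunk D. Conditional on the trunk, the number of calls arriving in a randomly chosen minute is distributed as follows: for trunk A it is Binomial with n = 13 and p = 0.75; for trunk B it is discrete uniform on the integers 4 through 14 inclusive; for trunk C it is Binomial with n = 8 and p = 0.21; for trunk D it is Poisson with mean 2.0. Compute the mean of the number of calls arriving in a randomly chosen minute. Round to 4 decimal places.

Component means — A: 9.75; B: 9; C: 1.68; D: 2.
E[X] = 0.24·9.75 + 0.27·9 + 0.26·1.68 + 0.23·2 = 5.6668.

5.6668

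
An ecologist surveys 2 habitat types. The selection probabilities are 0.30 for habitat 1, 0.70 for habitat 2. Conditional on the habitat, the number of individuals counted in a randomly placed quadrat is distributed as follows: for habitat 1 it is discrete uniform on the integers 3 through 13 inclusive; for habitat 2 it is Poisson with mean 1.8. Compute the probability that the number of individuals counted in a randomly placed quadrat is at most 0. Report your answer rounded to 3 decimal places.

0.116

Conditional on each habitat, P(X ≤ 0): 1: 0; 2: 0.165299.
By total probability, P(X ≤ 0) = 0.3·0 + 0.7·0.165299 = 0.115709.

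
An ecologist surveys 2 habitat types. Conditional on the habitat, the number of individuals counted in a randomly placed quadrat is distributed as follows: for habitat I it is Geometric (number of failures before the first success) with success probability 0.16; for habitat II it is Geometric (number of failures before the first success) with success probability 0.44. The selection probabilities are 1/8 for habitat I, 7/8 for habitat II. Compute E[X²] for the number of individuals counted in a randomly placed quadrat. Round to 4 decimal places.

11.4952

For each component E[X²] = Var + (mean)², giving I: 60.375; II: 4.5124.
Overall E[X²] = 0.125·60.375 + 0.875·4.5124 = 11.4952.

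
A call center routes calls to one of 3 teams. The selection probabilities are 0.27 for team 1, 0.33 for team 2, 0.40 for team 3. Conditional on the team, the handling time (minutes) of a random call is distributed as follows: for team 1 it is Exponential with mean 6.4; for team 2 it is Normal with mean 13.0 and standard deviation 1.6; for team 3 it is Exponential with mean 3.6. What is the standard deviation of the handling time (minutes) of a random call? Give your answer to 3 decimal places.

5.786

Per component, 1: μ=6.4, E[X²]=81.92; 2: μ=13, E[X²]=171.56; 3: μ=3.6, E[X²]=25.92.
E[X] = 0.27·6.4 + 0.33·13 + 0.4·3.6 = 7.458.
E[X²] = 0.27·81.92 + 0.33·171.56 + 0.4·25.92 = 89.1012.
Var(X) = E[X²] − (E[X])² = 89.1012 − 55.6218 = 33.4794.
SD(X) = √33.4794 = 5.78614.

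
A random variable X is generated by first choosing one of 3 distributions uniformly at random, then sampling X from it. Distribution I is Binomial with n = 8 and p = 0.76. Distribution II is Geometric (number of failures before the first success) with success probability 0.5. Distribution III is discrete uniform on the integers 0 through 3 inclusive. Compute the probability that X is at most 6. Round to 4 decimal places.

0.8666

Conditional on each component, P(X ≤ 6): I: 0.607509; II: 0.992188; III: 1.
By total probability, P(X ≤ 6) = 0.333333·0.607509 + 0.333333·0.992188 + 0.333333·1 = 0.866565.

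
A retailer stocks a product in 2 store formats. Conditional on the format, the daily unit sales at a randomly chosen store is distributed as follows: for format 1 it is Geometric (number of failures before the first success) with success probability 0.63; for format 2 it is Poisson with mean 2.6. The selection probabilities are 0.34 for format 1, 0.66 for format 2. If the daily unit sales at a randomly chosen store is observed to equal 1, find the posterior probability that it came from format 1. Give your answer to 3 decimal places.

0.383

Likelihoods P(X=1 | ·): 1: 0.2331; 2: 0.193111.
Posterior ∝ prior × likelihood. Numerator for 1: 0.34·0.2331 = 0.079254.
Normalizing constant: 0.34·0.2331 + 0.66·0.193111 = 0.206707.
P(1 | observation) = 0.079254 / 0.206707 = 0.383411.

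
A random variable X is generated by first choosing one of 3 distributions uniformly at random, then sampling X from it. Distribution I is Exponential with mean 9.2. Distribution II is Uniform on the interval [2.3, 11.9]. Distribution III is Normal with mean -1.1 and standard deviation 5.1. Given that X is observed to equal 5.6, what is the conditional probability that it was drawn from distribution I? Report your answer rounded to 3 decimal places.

Likelihoods f(5.6 | ·): I: 0.059137; II: 0.104167; III: 0.0330043.
Posterior ∝ prior × likelihood. Numerator for I: 0.333333·0.059137 = 0.0197123.
Normalizing constant: 0.333333·0.059137 + 0.333333·0.104167 + 0.333333·0.0330043 = 0.065436.
P(I | observation) = 0.0197123 / 0.065436 = 0.301246.

0.301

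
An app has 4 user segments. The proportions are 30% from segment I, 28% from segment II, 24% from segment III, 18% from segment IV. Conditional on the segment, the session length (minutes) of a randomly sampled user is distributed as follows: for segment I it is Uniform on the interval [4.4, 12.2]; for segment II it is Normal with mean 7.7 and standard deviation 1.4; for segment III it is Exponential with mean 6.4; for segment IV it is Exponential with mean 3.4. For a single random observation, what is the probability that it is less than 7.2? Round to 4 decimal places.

0.5291

Conditional on each segment, P(X < 7.2): I: 0.358974; II: 0.360492; III: 0.675348; IV: 0.879686.
By total probability, P(X < 7.2) = 0.3·0.358974 + 0.28·0.360492 + 0.24·0.675348 + 0.18·0.879686 = 0.529057.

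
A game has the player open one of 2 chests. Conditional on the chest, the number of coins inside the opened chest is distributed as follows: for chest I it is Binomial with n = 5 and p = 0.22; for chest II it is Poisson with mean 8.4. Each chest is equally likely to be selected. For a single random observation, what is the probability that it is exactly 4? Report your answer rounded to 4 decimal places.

Conditional on each chest, P(X = 4): I: 0.00913598; II: 0.0466479.
By total probability, P(X = 4) = 0.5·0.00913598 + 0.5·0.0466479 = 0.027892.

0.0279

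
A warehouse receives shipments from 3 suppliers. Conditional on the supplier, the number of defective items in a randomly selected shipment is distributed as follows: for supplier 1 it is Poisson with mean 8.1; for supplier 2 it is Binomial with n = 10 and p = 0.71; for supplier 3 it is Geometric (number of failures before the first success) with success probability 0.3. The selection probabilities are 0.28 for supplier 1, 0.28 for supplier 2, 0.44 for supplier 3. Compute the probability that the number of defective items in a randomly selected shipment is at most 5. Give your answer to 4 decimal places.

0.4767

Conditional on each supplier, P(X ≤ 5): 1: 0.182246; 2: 0.13365; 3: 0.882351.
By total probability, P(X ≤ 5) = 0.28·0.182246 + 0.28·0.13365 + 0.44·0.882351 = 0.476686.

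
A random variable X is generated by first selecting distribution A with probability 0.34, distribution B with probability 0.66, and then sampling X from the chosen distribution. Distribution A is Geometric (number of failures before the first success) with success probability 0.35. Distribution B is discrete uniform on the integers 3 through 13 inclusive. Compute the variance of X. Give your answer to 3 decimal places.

Per component, A: μ=1.85714, E[X²]=8.7551; B: μ=8, E[X²]=74.
E[X] = 0.34·1.85714 + 0.66·8 = 5.91143.
E[X²] = 0.34·8.7551 + 0.66·74 = 51.8167.
Var(X) = E[X²] − (E[X])² = 51.8167 − 34.945 = 16.8717.

16.872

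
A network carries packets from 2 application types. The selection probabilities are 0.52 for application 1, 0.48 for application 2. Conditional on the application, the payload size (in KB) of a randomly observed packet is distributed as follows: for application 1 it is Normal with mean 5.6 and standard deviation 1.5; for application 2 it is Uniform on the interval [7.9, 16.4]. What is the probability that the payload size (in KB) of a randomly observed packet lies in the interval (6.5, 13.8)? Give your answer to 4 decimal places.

0.4758

Conditional on each application, P(6.5 < X < 13.8): 1: 0.274253; 2: 0.694118.
By total probability, P(6.5 < X < 13.8) = 0.52·0.274253 + 0.48·0.694118 = 0.475788.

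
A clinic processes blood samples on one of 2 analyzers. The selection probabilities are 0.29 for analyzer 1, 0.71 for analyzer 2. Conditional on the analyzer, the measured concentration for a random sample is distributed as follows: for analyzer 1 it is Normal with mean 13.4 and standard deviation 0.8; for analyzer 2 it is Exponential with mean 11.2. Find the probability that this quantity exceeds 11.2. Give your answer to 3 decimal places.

Conditional on each analyzer, P(X > 11.2): 1: 0.99702; 2: 0.367879.
By total probability, P(X > 11.2) = 0.29·0.99702 + 0.71·0.367879 = 0.55033.

0.550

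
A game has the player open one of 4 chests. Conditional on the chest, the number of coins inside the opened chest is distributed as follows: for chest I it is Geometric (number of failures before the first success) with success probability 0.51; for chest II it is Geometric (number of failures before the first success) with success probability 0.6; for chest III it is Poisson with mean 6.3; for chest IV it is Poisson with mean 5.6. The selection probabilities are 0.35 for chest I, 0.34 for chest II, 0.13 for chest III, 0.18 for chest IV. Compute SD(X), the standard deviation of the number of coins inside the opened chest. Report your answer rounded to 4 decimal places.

2.9036

Per component, I: μ=0.960784, E[X²]=2.807; II: μ=0.666667, E[X²]=1.55556; III: μ=6.3, E[X²]=45.99; IV: μ=5.6, E[X²]=36.96.
E[X] = 0.35·0.960784 + 0.34·0.666667 + 0.13·6.3 + 0.18·5.6 = 2.38994.
E[X²] = 0.35·2.807 + 0.34·1.55556 + 0.13·45.99 + 0.18·36.96 = 14.1428.
Var(X) = E[X²] − (E[X])² = 14.1428 − 5.71182 = 8.43102.
SD(X) = √8.43102 = 2.90362.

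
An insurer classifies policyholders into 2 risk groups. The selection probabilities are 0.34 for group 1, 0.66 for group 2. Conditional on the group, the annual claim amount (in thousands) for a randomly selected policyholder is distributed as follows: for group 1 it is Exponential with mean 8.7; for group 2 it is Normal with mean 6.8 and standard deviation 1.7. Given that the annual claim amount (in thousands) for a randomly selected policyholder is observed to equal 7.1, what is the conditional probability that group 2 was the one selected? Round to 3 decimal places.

0.898

Likelihoods f(7.1 | ·): 1: 0.0508226; 2: 0.231046.
Posterior ∝ prior × likelihood. Numerator for 2: 0.66·0.231046 = 0.15249.
Normalizing constant: 0.34·0.0508226 + 0.66·0.231046 = 0.16977.
P(2 | observation) = 0.15249 / 0.16977 = 0.898217.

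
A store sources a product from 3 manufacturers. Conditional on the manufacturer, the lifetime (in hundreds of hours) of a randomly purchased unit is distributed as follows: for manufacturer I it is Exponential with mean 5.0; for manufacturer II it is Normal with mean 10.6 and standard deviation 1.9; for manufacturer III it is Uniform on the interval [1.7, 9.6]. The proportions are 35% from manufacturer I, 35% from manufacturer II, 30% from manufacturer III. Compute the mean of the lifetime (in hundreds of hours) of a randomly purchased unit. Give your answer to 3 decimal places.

7.155

Component means — I: 5; II: 10.6; III: 5.65.
E[X] = 0.35·5 + 0.35·10.6 + 0.3·5.65 = 7.155.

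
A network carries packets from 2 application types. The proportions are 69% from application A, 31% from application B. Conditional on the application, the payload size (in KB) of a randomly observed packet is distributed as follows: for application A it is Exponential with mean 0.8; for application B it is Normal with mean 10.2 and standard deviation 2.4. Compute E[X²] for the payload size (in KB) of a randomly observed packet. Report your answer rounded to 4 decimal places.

For each component E[X²] = Var + (mean)², giving A: 1.28; B: 109.8.
Overall E[X²] = 0.69·1.28 + 0.31·109.8 = 34.9212.

34.9212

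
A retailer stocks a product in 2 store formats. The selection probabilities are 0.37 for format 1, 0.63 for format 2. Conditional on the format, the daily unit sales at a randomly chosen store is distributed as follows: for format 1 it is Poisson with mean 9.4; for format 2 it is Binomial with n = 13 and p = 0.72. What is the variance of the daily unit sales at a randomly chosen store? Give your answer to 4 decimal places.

5.1295

Per component, 1: μ=9.4, E[X²]=97.76; 2: μ=9.36, E[X²]=90.2304.
E[X] = 0.37·9.4 + 0.63·9.36 = 9.3748.
E[X²] = 0.37·97.76 + 0.63·90.2304 = 93.0164.
Var(X) = E[X²] − (E[X])² = 93.0164 − 87.8869 = 5.12948.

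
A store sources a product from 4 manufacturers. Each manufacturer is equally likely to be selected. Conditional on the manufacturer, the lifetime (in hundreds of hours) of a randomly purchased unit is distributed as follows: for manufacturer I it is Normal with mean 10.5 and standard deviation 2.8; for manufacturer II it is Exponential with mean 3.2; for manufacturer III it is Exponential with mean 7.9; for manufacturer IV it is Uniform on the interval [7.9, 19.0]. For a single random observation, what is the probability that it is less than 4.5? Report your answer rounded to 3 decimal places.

Conditional on each manufacturer, P(X < 4.5): I: 0.0160623; II: 0.754939; III: 0.43426; IV: 0.
By total probability, P(X < 4.5) = 0.25·0.0160623 + 0.25·0.754939 + 0.25·0.43426 + 0.25·0 = 0.301315.

0.301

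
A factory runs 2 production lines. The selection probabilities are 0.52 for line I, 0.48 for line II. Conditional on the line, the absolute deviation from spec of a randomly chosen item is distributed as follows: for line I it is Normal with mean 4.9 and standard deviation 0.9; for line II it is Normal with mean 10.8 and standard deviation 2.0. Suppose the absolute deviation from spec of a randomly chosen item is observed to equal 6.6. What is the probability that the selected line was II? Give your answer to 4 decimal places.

0.2142

Likelihoods f(6.6 | ·): I: 0.0744574; II: 0.0219918.
Posterior ∝ prior × likelihood. Numerator for II: 0.48·0.0219918 = 0.0105561.
Normalizing constant: 0.52·0.0744574 + 0.48·0.0219918 = 0.0492739.
P(II | observation) = 0.0105561 / 0.0492739 = 0.214232.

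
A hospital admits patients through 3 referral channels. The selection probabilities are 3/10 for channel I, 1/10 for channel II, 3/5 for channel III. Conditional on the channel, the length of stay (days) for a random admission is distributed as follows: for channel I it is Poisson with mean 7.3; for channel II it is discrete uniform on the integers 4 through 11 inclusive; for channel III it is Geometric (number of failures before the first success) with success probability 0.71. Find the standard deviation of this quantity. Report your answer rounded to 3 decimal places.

3.825

Per component, I: μ=7.3, E[X²]=60.59; II: μ=7.5, E[X²]=61.5; III: μ=0.408451, E[X²]=0.742115.
E[X] = 0.3·7.3 + 0.1·7.5 + 0.6·0.408451 = 3.18507.
E[X²] = 0.3·60.59 + 0.1·61.5 + 0.6·0.742115 = 24.7723.
Var(X) = E[X²] − (E[X])² = 24.7723 − 10.1447 = 14.6276.
SD(X) = √14.6276 = 3.8246.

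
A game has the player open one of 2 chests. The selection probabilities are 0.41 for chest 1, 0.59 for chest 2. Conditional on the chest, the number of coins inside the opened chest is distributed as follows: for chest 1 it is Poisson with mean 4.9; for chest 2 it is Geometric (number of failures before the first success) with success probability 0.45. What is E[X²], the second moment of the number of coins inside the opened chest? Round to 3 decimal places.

14.337

For each component E[X²] = Var + (mean)², giving 1: 28.91; 2: 4.20988.
Overall E[X²] = 0.41·28.91 + 0.59·4.20988 = 14.3369.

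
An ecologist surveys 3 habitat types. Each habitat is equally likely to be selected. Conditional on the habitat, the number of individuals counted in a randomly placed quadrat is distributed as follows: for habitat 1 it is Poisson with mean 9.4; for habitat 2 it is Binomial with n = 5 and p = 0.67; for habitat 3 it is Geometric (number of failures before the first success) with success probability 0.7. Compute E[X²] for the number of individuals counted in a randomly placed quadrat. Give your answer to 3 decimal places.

For each component E[X²] = Var + (mean)², giving 1: 97.76; 2: 12.328; 3: 0.795918.
Overall E[X²] = 0.333333·97.76 + 0.333333·12.328 + 0.333333·0.795918 = 36.9613.

36.961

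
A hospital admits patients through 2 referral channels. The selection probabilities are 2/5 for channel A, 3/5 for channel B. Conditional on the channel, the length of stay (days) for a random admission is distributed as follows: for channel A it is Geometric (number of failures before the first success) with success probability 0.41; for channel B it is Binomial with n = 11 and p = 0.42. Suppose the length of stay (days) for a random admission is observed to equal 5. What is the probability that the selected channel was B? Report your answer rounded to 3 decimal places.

0.922

Likelihoods P(X=5 | ·): A: 0.0293119; B: 0.229856.
Posterior ∝ prior × likelihood. Numerator for B: 0.6·0.229856 = 0.137914.
Normalizing constant: 0.4·0.0293119 + 0.6·0.229856 = 0.149639.
P(B | observation) = 0.137914 / 0.149639 = 0.921646.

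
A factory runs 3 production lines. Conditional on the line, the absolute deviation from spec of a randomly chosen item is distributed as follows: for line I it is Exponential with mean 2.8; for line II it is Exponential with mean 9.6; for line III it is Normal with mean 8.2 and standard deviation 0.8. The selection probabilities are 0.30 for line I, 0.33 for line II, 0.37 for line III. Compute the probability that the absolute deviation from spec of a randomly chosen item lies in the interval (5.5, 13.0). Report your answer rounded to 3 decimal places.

Conditional on each line, P(5.5 < X < 13.0): I: 0.130626; II: 0.305716; III: 0.999631.
By total probability, P(5.5 < X < 13.0) = 0.3·0.130626 + 0.33·0.305716 + 0.37·0.999631 = 0.509938.

0.510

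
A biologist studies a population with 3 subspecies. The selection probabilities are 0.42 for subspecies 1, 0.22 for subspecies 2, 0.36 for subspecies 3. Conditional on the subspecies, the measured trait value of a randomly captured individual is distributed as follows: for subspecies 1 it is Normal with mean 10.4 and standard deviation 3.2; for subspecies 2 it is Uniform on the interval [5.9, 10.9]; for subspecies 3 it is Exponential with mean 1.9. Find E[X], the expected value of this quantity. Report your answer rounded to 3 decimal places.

6.900

Component means — 1: 10.4; 2: 8.4; 3: 1.9.
E[X] = 0.42·10.4 + 0.22·8.4 + 0.36·1.9 = 6.9.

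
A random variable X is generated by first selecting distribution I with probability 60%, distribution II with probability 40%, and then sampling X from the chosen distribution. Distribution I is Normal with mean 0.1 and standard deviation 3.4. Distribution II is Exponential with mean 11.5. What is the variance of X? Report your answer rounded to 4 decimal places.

Per component, I: μ=0.1, E[X²]=11.57; II: μ=11.5, E[X²]=264.5.
E[X] = 0.6·0.1 + 0.4·11.5 = 4.66.
E[X²] = 0.6·11.57 + 0.4·264.5 = 112.742.
Var(X) = E[X²] − (E[X])² = 112.742 − 21.7156 = 91.0264.

91.0264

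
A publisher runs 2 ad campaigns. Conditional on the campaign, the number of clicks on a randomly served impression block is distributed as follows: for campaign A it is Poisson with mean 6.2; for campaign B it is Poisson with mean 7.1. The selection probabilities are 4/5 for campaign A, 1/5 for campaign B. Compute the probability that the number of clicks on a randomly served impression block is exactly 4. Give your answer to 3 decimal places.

0.117

Conditional on each campaign, P(X = 4): A: 0.124948; B: 0.0873638.
By total probability, P(X = 4) = 0.8·0.124948 + 0.2·0.0873638 = 0.117431.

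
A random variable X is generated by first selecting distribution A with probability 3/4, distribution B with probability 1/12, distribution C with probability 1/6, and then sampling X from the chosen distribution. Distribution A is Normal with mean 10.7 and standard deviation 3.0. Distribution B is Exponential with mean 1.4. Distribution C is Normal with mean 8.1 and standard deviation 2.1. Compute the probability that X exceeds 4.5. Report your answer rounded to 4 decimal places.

0.8983

Conditional on each component, P(X > 4.5): A: 0.980617; B: 0.040184; C: 0.956762.
By total probability, P(X > 4.5) = 0.75·0.980617 + 0.0833333·0.040184 + 0.166667·0.956762 = 0.898272.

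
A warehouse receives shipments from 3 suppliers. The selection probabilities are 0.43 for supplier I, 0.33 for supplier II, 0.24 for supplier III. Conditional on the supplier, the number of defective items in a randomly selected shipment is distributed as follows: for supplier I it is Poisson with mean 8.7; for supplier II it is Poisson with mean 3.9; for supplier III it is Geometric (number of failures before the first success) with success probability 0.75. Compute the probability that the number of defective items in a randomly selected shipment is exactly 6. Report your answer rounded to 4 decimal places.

Conditional on each supplier, P(X = 6): I: 0.100328; II: 0.0989251; III: 0.000183105.
By total probability, P(X = 6) = 0.43·0.100328 + 0.33·0.0989251 + 0.24·0.000183105 = 0.0758302.

0.0758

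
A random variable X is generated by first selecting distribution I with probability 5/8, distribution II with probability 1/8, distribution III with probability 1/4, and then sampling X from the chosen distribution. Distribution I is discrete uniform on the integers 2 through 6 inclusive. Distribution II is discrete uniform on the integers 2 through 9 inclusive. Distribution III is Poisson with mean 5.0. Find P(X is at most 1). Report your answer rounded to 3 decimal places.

0.010

Conditional on each component, P(X ≤ 1): I: 0; II: 0; III: 0.0404277.
By total probability, P(X ≤ 1) = 0.625·0 + 0.125·0 + 0.25·0.0404277 = 0.0101069.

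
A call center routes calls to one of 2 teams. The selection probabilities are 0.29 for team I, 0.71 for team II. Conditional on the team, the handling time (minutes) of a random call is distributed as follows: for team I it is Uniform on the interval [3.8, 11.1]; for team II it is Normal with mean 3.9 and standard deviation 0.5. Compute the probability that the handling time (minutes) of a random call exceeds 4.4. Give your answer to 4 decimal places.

Conditional on each team, P(X > 4.4): I: 0.917808; II: 0.158655.
By total probability, P(X > 4.4) = 0.29·0.917808 + 0.71·0.158655 = 0.37881.

0.3788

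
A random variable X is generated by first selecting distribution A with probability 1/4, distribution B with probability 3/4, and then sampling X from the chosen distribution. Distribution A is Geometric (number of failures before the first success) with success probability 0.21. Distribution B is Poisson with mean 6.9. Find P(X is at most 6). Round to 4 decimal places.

Conditional on each component, P(X ≤ 6): A: 0.807961; B: 0.464715.
By total probability, P(X ≤ 6) = 0.25·0.807961 + 0.75·0.464715 = 0.550527.

0.5505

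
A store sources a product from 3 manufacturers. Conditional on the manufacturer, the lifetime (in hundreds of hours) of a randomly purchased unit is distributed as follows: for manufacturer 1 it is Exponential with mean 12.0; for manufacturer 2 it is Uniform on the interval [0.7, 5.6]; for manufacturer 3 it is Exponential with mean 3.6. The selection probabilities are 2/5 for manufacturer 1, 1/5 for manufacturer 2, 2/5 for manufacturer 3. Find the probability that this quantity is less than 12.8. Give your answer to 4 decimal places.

0.8509

Conditional on each manufacturer, P(X < 12.8): 1: 0.655846; 2: 1; 3: 0.971434.
By total probability, P(X < 12.8) = 0.4·0.655846 + 0.2·1 + 0.4·0.971434 = 0.850912.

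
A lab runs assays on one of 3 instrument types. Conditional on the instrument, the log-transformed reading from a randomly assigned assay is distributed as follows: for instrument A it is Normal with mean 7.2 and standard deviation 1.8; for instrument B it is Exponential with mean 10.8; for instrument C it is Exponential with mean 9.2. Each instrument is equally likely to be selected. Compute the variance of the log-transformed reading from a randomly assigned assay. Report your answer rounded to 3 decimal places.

Per component, A: μ=7.2, E[X²]=55.08; B: μ=10.8, E[X²]=233.28; C: μ=9.2, E[X²]=169.28.
E[X] = 0.333333·7.2 + 0.333333·10.8 + 0.333333·9.2 = 9.06667.
E[X²] = 0.333333·55.08 + 0.333333·233.28 + 0.333333·169.28 = 152.547.
Var(X) = E[X²] − (E[X])² = 152.547 − 82.2044 = 70.3422.

70.342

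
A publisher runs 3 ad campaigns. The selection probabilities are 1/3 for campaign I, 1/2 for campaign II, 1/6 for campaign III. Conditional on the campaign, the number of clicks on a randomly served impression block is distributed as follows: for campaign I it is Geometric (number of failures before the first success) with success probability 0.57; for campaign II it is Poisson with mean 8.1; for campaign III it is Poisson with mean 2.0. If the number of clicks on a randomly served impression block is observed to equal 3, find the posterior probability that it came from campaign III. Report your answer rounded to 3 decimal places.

Likelihoods P(X=3 | ·): I: 0.045319; II: 0.0268855; III: 0.180447.
Posterior ∝ prior × likelihood. Numerator for III: 0.166667·0.180447 = 0.0300745.
Normalizing constant: 0.333333·0.045319 + 0.5·0.0268855 + 0.166667·0.180447 = 0.0586236.
P(III | observation) = 0.0300745 / 0.0586236 = 0.51301.

0.513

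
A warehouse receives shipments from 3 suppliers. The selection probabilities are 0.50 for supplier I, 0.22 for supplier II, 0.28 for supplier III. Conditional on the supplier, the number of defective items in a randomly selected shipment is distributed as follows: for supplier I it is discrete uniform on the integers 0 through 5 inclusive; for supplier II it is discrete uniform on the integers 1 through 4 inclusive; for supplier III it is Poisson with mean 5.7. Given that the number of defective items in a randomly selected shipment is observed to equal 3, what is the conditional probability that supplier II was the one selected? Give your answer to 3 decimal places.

Likelihoods P(X=3 | ·): I: 0.166667; II: 0.25; III: 0.103275.
Posterior ∝ prior × likelihood. Numerator for II: 0.22·0.25 = 0.055.
Normalizing constant: 0.5·0.166667 + 0.22·0.25 + 0.28·0.103275 = 0.16725.
P(II | observation) = 0.055 / 0.16725 = 0.328848.

0.329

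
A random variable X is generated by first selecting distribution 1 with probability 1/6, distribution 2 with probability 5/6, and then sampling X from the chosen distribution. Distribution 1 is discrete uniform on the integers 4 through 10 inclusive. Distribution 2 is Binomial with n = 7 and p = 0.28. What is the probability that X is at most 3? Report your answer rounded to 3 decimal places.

Conditional on each component, P(X ≤ 3): 1: 0; 2: 0.898404.
By total probability, P(X ≤ 3) = 0.166667·0 + 0.833333·0.898404 = 0.74867.

0.749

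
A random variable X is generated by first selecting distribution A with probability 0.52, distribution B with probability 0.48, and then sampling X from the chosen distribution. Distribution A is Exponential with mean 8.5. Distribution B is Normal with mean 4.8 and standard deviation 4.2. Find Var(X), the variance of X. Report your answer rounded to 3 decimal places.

Per component, A: μ=8.5, E[X²]=144.5; B: μ=4.8, E[X²]=40.68.
E[X] = 0.52·8.5 + 0.48·4.8 = 6.724.
E[X²] = 0.52·144.5 + 0.48·40.68 = 94.6664.
Var(X) = E[X²] − (E[X])² = 94.6664 − 45.2122 = 49.4542.

49.454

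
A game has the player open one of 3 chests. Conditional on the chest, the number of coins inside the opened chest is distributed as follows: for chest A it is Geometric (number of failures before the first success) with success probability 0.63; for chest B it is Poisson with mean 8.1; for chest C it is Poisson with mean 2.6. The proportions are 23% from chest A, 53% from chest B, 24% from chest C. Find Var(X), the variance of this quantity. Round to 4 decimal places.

16.0829

Per component, A: μ=0.587302, E[X²]=1.27715; B: μ=8.1, E[X²]=73.71; C: μ=2.6, E[X²]=9.36.
E[X] = 0.23·0.587302 + 0.53·8.1 + 0.24·2.6 = 5.05208.
E[X²] = 0.23·1.27715 + 0.53·73.71 + 0.24·9.36 = 41.6064.
Var(X) = E[X²] − (E[X])² = 41.6064 − 25.5235 = 16.0829.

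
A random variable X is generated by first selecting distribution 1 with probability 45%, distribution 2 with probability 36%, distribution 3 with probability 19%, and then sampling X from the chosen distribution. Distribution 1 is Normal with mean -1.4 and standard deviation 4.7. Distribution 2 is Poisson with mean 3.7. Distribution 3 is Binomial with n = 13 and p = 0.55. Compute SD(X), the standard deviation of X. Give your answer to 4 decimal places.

Per component, 1: μ=-1.4, E[X²]=24.05; 2: μ=3.7, E[X²]=17.39; 3: μ=7.15, E[X²]=54.34.
E[X] = 0.45·-1.4 + 0.36·3.7 + 0.19·7.15 = 2.0605.
E[X²] = 0.45·24.05 + 0.36·17.39 + 0.19·54.34 = 27.4075.
Var(X) = E[X²] − (E[X])² = 27.4075 − 4.24566 = 23.1618.
SD(X) = √23.1618 = 4.81267.

4.8127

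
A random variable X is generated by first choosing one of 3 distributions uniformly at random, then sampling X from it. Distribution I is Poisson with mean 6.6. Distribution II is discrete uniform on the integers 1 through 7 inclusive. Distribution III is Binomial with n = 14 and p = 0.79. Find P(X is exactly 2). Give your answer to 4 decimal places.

Conditional on each component, P(X = 2): I: 0.0296288; II: 0.142857; III: 4.1776e-07.
By total probability, P(X = 2) = 0.333333·0.0296288 + 0.333333·0.142857 + 0.333333·4.1776e-07 = 0.0574955.

0.0575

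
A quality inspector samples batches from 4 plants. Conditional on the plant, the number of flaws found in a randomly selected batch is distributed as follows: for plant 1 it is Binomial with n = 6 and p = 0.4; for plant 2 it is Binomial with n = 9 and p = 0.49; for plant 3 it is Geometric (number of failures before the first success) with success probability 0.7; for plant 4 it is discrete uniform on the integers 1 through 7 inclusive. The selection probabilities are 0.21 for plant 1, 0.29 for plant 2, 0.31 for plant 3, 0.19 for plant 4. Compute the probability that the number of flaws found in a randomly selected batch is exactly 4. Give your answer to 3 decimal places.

0.131

Conditional on each plant, P(X = 4): 1: 0.13824; 2: 0.250614; 3: 0.00567; 4: 0.142857.
By total probability, P(X = 4) = 0.21·0.13824 + 0.29·0.250614 + 0.31·0.00567 + 0.19·0.142857 = 0.130609.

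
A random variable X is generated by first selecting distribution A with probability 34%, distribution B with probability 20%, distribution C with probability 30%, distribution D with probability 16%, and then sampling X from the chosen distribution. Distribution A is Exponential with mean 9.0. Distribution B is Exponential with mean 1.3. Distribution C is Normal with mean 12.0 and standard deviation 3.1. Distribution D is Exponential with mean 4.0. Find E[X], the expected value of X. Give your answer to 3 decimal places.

7.560

Component means — A: 9; B: 1.3; C: 12; D: 4.
E[X] = 0.34·9 + 0.2·1.3 + 0.3·12 + 0.16·4 = 7.56.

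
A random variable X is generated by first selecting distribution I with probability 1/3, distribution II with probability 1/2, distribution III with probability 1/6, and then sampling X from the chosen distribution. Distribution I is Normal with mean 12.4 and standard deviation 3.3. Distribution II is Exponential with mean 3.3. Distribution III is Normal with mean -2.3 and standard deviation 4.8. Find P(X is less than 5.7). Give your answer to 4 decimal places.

Conditional on each component, P(X < 5.7): I: 0.0211629; II: 0.822231; III: 0.95221.
By total probability, P(X < 5.7) = 0.333333·0.0211629 + 0.5·0.822231 + 0.166667·0.95221 = 0.576872.

0.5769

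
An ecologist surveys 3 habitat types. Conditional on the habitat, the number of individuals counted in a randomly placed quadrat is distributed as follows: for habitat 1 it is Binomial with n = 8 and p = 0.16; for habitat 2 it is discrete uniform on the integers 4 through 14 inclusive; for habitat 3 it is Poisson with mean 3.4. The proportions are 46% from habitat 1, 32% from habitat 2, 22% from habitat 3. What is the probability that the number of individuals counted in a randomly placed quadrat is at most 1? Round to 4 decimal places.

Conditional on each habitat, P(X ≤ 1): 1: 0.625592; 2: 0; 3: 0.146842.
By total probability, P(X ≤ 1) = 0.46·0.625592 + 0.32·0 + 0.22·0.146842 = 0.320077.

0.3201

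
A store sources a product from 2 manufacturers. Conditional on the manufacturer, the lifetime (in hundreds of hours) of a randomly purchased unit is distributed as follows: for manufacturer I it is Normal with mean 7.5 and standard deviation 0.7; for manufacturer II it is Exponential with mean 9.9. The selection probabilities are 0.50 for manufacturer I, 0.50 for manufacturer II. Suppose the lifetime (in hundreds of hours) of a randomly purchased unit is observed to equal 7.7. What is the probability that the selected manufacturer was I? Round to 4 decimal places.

Likelihoods f(7.7 | ·): I: 0.547124; II: 0.0464066.
Posterior ∝ prior × likelihood. Numerator for I: 0.5·0.547124 = 0.273562.
Normalizing constant: 0.5·0.547124 + 0.5·0.0464066 = 0.296765.
P(I | observation) = 0.273562 / 0.296765 = 0.921813.

0.9218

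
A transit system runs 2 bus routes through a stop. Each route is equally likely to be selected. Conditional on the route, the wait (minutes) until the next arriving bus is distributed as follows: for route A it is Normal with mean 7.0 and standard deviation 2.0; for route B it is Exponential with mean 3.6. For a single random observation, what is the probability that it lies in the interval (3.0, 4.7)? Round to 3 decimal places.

0.133

Conditional on each route, P(3.0 < X < 4.7): A: 0.102322; B: 0.163576.
By total probability, P(3.0 < X < 4.7) = 0.5·0.102322 + 0.5·0.163576 = 0.132949.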